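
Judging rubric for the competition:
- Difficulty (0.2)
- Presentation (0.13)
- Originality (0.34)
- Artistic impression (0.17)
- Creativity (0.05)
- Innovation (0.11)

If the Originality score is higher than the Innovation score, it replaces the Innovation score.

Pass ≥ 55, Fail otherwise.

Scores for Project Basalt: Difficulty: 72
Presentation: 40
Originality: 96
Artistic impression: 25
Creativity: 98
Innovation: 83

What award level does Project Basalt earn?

Originality (96) > Innovation (83), so Innovation counts as 96.
Weighted total:
  Difficulty 72 × 0.2 = 14.4
  Presentation 40 × 0.13 = 5.2
  Originality 96 × 0.34 = 32.64
  Artistic impression 25 × 0.17 = 4.25
  Creativity 98 × 0.05 = 4.9
  Innovation 96 × 0.11 = 10.56
Sum = 71.95
71.95 ≥ 55 → Pass

Pass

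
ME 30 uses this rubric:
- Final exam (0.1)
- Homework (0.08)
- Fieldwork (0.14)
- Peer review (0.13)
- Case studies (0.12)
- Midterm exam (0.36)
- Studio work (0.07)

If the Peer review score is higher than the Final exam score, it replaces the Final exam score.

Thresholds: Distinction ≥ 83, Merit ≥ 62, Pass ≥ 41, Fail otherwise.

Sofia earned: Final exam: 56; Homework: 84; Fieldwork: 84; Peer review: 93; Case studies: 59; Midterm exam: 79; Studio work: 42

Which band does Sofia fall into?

Peer review (93) > Final exam (56), so Final exam counts as 93.
Weighted total:
  Final exam 93 × 0.1 = 9.3
  Homework 84 × 0.08 = 6.72
  Fieldwork 84 × 0.14 = 11.76
  Peer review 93 × 0.13 = 12.09
  Case studies 59 × 0.12 = 7.08
  Midterm exam 79 × 0.36 = 28.44
  Studio work 42 × 0.07 = 2.94
Sum = 78.33
78.33 is ≥ 62 and < 83 → Merit

Merit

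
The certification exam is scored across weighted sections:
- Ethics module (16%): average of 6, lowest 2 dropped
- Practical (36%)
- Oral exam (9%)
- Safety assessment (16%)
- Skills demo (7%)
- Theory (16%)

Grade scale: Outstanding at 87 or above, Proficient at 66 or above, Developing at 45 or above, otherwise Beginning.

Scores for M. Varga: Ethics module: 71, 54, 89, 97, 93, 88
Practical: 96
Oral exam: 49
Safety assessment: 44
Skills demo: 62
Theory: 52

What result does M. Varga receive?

Ethics module: drop 54, 71 → average of remaining 4 = 367/4 = 91.75
Weighted total:
  Ethics module 91.75 × 0.16 = 14.68
  Practical 96 × 0.36 = 34.56
  Oral exam 49 × 0.09 = 4.41
  Safety assessment 44 × 0.16 = 7.04
  Skills demo 62 × 0.07 = 4.34
  Theory 52 × 0.16 = 8.32
Sum = 73.35
73.35 is ≥ 66 and < 87 → Proficient

Proficient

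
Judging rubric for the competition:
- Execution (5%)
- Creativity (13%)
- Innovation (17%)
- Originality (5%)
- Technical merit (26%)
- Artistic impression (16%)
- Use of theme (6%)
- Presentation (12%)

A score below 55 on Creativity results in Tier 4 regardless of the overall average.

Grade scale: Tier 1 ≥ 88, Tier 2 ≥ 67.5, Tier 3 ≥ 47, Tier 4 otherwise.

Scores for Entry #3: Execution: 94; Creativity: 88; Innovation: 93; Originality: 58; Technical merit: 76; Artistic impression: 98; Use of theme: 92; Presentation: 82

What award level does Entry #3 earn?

Tier 2

Creativity score 88 ≥ 55: minimum met.
Weighted total:
  Execution 94 × 0.05 = 4.7
  Creativity 88 × 0.13 = 11.44
  Innovation 93 × 0.17 = 15.81
  Originality 58 × 0.05 = 2.9
  Technical merit 76 × 0.26 = 19.76
  Artistic impression 98 × 0.16 = 15.68
  Use of theme 92 × 0.06 = 5.52
  Presentation 82 × 0.12 = 9.84
Sum = 85.65
85.65 is ≥ 67.5 and < 88 → Tier 2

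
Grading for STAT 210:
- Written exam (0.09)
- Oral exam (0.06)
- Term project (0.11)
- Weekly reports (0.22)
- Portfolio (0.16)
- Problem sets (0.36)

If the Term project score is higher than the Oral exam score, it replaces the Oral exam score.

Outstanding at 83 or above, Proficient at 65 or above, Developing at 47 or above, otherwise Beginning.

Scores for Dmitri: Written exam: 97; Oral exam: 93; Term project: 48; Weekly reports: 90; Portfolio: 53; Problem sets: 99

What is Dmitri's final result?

Term project (48) ≤ Oral exam (93), so Oral exam stays at 93.
Weighted total:
  Written exam 97 × 0.09 = 8.73
  Oral exam 93 × 0.06 = 5.58
  Term project 48 × 0.11 = 5.28
  Weekly reports 90 × 0.22 = 19.8
  Portfolio 53 × 0.16 = 8.48
  Problem sets 99 × 0.36 = 35.64
Sum = 83.51
83.51 ≥ 83 → Outstanding

Outstanding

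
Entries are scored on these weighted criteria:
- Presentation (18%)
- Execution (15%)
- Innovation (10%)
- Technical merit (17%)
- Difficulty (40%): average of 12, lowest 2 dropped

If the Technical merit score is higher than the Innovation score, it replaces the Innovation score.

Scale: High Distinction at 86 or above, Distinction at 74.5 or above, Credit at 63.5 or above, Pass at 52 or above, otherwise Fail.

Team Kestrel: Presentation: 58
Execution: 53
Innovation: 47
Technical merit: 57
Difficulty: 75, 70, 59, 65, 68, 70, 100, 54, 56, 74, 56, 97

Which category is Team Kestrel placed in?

Pass

Difficulty: drop 54, 56 → average of remaining 10 = 734/10 = 73.4
Technical merit (57) > Innovation (47), so Innovation counts as 57.
Weighted total:
  Presentation 58 × 0.18 = 10.44
  Execution 53 × 0.15 = 7.95
  Innovation 57 × 0.1 = 5.7
  Technical merit 57 × 0.17 = 9.69
  Difficulty 73.4 × 0.4 = 29.36
Sum = 63.14
63.14 is ≥ 52 and < 63.5 → Pass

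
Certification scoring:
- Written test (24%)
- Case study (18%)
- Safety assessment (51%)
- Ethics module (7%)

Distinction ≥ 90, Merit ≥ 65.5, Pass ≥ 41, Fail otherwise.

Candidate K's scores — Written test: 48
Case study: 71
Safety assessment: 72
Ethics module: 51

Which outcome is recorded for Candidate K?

Pass

Weighted total:
  Written test 48 × 0.24 = 11.52
  Case study 71 × 0.18 = 12.78
  Safety assessment 72 × 0.51 = 36.72
  Ethics module 51 × 0.07 = 3.57
Sum = 64.59
64.59 is ≥ 41 and < 65.5 → Pass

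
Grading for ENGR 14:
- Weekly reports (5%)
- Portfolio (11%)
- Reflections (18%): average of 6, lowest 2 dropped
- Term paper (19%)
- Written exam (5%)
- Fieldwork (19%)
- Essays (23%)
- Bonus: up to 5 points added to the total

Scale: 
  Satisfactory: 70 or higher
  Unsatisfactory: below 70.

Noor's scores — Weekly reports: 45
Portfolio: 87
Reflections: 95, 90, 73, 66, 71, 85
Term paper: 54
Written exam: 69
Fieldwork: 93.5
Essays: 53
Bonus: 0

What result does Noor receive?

Satisfactory

Reflections: drop 66, 71 → average of remaining 4 = 343/4 = 85.75
Weighted total:
  Weekly reports 45 × 0.05 = 2.25
  Portfolio 87 × 0.11 = 9.57
  Reflections 85.75 × 0.18 = 15.435
  Term paper 54 × 0.19 = 10.26
  Written exam 69 × 0.05 = 3.45
  Fieldwork 93.5 × 0.19 = 17.765
  Essays 53 × 0.23 = 12.19
Sum = 70.92
Bonus: 70.92 + 0 = 70.92
70.92 ≥ 70 → Satisfactory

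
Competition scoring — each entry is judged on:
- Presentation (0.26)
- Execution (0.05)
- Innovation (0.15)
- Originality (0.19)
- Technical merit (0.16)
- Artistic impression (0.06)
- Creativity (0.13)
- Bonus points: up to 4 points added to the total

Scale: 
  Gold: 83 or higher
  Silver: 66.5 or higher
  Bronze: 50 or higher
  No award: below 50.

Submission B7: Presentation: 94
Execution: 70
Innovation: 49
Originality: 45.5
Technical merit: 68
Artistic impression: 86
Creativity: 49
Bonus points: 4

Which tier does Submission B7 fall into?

Silver

Weighted total:
  Presentation 94 × 0.26 = 24.44
  Execution 70 × 0.05 = 3.5
  Innovation 49 × 0.15 = 7.35
  Originality 45.5 × 0.19 = 8.645
  Technical merit 68 × 0.16 = 10.88
  Artistic impression 86 × 0.06 = 5.16
  Creativity 49 × 0.13 = 6.37
Sum = 66.345
Bonus points: 66.345 + 4 = 70.345
70.345 is ≥ 66.5 and < 83 → Silver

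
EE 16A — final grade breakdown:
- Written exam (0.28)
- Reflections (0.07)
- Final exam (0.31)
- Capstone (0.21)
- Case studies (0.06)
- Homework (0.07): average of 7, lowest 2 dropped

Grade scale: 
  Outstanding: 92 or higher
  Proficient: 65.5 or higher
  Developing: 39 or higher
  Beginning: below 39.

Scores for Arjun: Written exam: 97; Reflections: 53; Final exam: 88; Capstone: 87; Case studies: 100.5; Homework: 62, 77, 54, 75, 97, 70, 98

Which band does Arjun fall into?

Proficient

Homework: drop 54, 62 → average of remaining 5 = 417/5 = 83.4
Weighted total:
  Written exam 97 × 0.28 = 27.16
  Reflections 53 × 0.07 = 3.71
  Final exam 88 × 0.31 = 27.28
  Capstone 87 × 0.21 = 18.27
  Case studies 100.5 × 0.06 = 6.03
  Homework 83.4 × 0.07 = 5.838
Sum = 88.288
88.288 is ≥ 65.5 and < 92 → Proficient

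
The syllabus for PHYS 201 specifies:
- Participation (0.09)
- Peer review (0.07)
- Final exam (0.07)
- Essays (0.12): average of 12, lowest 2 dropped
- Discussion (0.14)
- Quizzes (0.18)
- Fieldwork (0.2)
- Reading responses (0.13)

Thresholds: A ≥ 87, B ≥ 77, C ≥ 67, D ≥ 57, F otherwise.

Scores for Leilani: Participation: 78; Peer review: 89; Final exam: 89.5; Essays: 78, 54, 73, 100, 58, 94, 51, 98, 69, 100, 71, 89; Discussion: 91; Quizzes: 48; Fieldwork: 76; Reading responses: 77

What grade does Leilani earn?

C

Essays: drop 51, 54 → average of remaining 10 = 830/10 = 83
Weighted total:
  Participation 78 × 0.09 = 7.02
  Peer review 89 × 0.07 = 6.23
  Final exam 89.5 × 0.07 = 6.265
  Essays 83 × 0.12 = 9.96
  Discussion 91 × 0.14 = 12.74
  Quizzes 48 × 0.18 = 8.64
  Fieldwork 76 × 0.2 = 15.2
  Reading responses 77 × 0.13 = 10.01
Sum = 76.065
76.065 is ≥ 67 and < 77 → C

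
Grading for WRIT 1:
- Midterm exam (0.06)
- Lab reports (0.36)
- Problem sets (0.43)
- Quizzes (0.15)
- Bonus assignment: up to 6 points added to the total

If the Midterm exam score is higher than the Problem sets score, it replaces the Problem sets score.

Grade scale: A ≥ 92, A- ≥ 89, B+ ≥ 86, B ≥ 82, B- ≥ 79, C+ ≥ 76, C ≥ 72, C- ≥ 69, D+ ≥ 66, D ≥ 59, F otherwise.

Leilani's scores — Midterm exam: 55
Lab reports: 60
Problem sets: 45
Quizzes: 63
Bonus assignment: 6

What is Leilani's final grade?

Midterm exam (55) > Problem sets (45), so Problem sets counts as 55.
Weighted total:
  Midterm exam 55 × 0.06 = 3.3
  Lab reports 60 × 0.36 = 21.6
  Problem sets 55 × 0.43 = 23.65
  Quizzes 63 × 0.15 = 9.45
Sum = 58
Bonus assignment: 58 + 6 = 64
64 is ≥ 59 and < 66 → D

D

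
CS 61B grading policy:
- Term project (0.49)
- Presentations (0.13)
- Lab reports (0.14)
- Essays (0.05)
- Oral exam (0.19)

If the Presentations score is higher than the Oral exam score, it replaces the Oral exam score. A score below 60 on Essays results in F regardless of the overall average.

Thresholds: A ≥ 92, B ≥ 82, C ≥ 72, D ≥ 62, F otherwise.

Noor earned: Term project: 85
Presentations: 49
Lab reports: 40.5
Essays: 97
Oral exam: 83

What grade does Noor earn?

Presentations (49) ≤ Oral exam (83), so Oral exam stays at 83.
Essays score 97 ≥ 60: minimum met.
Weighted total:
  Term project 85 × 0.49 = 41.65
  Presentations 49 × 0.13 = 6.37
  Lab reports 40.5 × 0.14 = 5.67
  Essays 97 × 0.05 = 4.85
  Oral exam 83 × 0.19 = 15.77
Sum = 74.31
74.31 is ≥ 72 and < 82 → C

C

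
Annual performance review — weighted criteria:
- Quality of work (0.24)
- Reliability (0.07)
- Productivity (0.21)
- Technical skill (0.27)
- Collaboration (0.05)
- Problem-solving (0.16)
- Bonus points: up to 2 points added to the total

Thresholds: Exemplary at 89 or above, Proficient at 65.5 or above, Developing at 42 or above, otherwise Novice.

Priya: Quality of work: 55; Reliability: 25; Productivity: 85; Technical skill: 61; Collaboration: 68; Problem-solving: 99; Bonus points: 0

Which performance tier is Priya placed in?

Weighted total:
  Quality of work 55 × 0.24 = 13.2
  Reliability 25 × 0.07 = 1.75
  Productivity 85 × 0.21 = 17.85
  Technical skill 61 × 0.27 = 16.47
  Collaboration 68 × 0.05 = 3.4
  Problem-solving 99 × 0.16 = 15.84
Sum = 68.51
Bonus points: 68.51 + 0 = 68.51
68.51 is ≥ 65.5 and < 89 → Proficient

Proficient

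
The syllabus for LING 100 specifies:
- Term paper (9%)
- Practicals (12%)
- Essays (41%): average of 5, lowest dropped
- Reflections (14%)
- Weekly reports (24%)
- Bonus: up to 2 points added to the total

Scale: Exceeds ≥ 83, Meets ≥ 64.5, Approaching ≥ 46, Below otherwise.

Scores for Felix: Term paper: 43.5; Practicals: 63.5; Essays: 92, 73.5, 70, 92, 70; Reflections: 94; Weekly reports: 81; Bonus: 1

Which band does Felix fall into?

Meets

Essays: drop 70 → average of remaining 4 = 327.5/4 = 81.875
Weighted total:
  Term paper 43.5 × 0.09 = 3.915
  Practicals 63.5 × 0.12 = 7.62
  Essays 81.875 × 0.41 = 33.56875
  Reflections 94 × 0.14 = 13.16
  Weekly reports 81 × 0.24 = 19.44
Sum = 77.70375
Bonus: 77.70375 + 1 = 78.70375
78.70375 is ≥ 64.5 and < 83 → Meets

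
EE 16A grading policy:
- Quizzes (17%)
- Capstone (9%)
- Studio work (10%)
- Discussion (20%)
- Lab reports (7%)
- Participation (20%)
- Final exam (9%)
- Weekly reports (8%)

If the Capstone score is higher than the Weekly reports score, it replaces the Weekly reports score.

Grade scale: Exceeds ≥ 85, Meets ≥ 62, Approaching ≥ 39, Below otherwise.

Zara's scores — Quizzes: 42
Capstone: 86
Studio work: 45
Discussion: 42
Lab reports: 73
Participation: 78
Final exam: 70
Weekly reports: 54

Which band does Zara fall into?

Approaching

Capstone (86) > Weekly reports (54), so Weekly reports counts as 86.
Weighted total:
  Quizzes 42 × 0.17 = 7.14
  Capstone 86 × 0.09 = 7.74
  Studio work 45 × 0.1 = 4.5
  Discussion 42 × 0.2 = 8.4
  Lab reports 73 × 0.07 = 5.11
  Participation 78 × 0.2 = 15.6
  Final exam 70 × 0.09 = 6.3
  Weekly reports 86 × 0.08 = 6.88
Sum = 61.67
61.67 is ≥ 39 and < 62 → Approaching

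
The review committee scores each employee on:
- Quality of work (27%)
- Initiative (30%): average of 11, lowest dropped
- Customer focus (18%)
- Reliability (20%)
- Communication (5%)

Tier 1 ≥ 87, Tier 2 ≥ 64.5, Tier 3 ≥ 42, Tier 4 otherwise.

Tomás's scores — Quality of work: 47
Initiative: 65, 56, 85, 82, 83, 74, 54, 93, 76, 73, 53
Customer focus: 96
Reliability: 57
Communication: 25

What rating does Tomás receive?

Initiative: drop 53 → average of remaining 10 = 741/10 = 74.1
Weighted total:
  Quality of work 47 × 0.27 = 12.69
  Initiative 74.1 × 0.3 = 22.23
  Customer focus 96 × 0.18 = 17.28
  Reliability 57 × 0.2 = 11.4
  Communication 25 × 0.05 = 1.25
Sum = 64.85
64.85 is ≥ 64.5 and < 87 → Tier 2

Tier 2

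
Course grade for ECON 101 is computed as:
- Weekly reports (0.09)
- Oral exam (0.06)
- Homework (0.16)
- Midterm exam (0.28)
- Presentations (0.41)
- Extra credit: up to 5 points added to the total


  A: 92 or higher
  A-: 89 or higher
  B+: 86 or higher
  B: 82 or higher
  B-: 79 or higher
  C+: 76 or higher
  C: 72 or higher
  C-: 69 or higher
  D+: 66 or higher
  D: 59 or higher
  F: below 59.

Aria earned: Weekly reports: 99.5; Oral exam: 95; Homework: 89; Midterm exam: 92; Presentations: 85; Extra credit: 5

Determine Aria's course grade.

Weighted total:
  Weekly reports 99.5 × 0.09 = 8.955
  Oral exam 95 × 0.06 = 5.7
  Homework 89 × 0.16 = 14.24
  Midterm exam 92 × 0.28 = 25.76
  Presentations 85 × 0.41 = 34.85
Sum = 89.505
Extra credit: 89.505 + 5 = 94.505
94.505 ≥ 92 → A

A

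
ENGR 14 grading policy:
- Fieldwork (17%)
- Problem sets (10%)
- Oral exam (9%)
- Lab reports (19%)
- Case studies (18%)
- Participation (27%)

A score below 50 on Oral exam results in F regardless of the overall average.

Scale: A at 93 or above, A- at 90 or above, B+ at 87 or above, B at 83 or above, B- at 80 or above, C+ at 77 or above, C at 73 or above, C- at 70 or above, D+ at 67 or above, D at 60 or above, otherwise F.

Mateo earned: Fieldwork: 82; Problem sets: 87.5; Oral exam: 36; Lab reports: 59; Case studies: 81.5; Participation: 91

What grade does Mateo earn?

F

Oral exam score 36 < 50: minimum not met.
Weighted total:
  Fieldwork 82 × 0.17 = 13.94
  Problem sets 87.5 × 0.1 = 8.75
  Oral exam 36 × 0.09 = 3.24
  Lab reports 59 × 0.19 = 11.21
  Case studies 81.5 × 0.18 = 14.67
  Participation 91 × 0.27 = 24.57
Sum = 76.38
Because the Oral exam minimum was not met, the result is F.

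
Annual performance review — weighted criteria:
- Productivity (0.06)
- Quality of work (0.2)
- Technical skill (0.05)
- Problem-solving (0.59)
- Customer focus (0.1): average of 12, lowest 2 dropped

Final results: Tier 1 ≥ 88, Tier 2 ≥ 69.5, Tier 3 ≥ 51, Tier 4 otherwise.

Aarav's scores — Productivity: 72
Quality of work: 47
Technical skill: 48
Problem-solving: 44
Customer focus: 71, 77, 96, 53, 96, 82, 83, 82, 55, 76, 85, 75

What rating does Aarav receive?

Tier 4

Customer focus: drop 53, 55 → average of remaining 10 = 823/10 = 82.3
Weighted total:
  Productivity 72 × 0.06 = 4.32
  Quality of work 47 × 0.2 = 9.4
  Technical skill 48 × 0.05 = 2.4
  Problem-solving 44 × 0.59 = 25.96
  Customer focus 82.3 × 0.1 = 8.23
Sum = 50.31
50.31 < 51 → Tier 4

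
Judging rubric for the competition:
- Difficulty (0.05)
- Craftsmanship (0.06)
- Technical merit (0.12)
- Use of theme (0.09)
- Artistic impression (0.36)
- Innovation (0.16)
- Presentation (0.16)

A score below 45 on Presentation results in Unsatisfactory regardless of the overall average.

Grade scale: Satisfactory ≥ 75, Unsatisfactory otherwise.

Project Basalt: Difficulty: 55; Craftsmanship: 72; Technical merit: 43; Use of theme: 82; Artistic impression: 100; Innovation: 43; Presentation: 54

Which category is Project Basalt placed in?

Unsatisfactory

Presentation score 54 ≥ 45: minimum met.
Weighted total:
  Difficulty 55 × 0.05 = 2.75
  Craftsmanship 72 × 0.06 = 4.32
  Technical merit 43 × 0.12 = 5.16
  Use of theme 82 × 0.09 = 7.38
  Artistic impression 100 × 0.36 = 36
  Innovation 43 × 0.16 = 6.88
  Presentation 54 × 0.16 = 8.64
Sum = 71.13
71.13 < 75 → Unsatisfactory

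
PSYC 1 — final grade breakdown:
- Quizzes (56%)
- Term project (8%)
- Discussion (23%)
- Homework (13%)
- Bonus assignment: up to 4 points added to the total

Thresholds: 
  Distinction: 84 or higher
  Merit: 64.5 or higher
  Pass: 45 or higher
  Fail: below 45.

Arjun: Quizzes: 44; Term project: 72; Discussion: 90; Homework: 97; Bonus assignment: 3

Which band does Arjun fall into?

Merit

Weighted total:
  Quizzes 44 × 0.56 = 24.64
  Term project 72 × 0.08 = 5.76
  Discussion 90 × 0.23 = 20.7
  Homework 97 × 0.13 = 12.61
Sum = 63.71
Bonus assignment: 63.71 + 3 = 66.71
66.71 is ≥ 64.5 and < 84 → Merit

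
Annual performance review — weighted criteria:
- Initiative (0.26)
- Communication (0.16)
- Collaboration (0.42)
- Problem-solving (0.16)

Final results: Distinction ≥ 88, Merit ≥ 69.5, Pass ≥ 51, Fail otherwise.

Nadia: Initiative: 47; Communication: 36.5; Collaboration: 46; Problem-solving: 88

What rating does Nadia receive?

Weighted total:
  Initiative 47 × 0.26 = 12.22
  Communication 36.5 × 0.16 = 5.84
  Collaboration 46 × 0.42 = 19.32
  Problem-solving 88 × 0.16 = 14.08
Sum = 51.46
51.46 is ≥ 51 and < 69.5 → Pass

Pass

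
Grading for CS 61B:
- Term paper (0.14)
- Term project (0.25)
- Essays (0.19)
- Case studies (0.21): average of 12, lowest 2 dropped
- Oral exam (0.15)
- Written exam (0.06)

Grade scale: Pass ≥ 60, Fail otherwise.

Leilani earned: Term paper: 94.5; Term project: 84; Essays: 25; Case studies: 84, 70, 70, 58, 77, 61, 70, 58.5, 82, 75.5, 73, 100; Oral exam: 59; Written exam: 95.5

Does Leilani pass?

Pass

Case studies: drop 58, 58.5 → average of remaining 10 = 762.5/10 = 76.25
Weighted total:
  Term paper 94.5 × 0.14 = 13.23
  Term project 84 × 0.25 = 21
  Essays 25 × 0.19 = 4.75
  Case studies 76.25 × 0.21 = 16.0125
  Oral exam 59 × 0.15 = 8.85
  Written exam 95.5 × 0.06 = 5.73
Sum = 69.5725
69.5725 ≥ 60 → Pass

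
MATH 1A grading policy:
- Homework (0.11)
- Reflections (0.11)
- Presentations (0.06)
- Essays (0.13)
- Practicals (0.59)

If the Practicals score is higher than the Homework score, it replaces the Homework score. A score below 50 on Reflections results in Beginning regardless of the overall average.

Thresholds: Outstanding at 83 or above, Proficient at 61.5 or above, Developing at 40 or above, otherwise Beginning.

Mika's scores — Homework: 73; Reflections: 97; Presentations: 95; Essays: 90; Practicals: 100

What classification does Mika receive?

Outstanding

Practicals (100) > Homework (73), so Homework counts as 100.
Reflections score 97 ≥ 50: minimum met.
Weighted total:
  Homework 100 × 0.11 = 11
  Reflections 97 × 0.11 = 10.67
  Presentations 95 × 0.06 = 5.7
  Essays 90 × 0.13 = 11.7
  Practicals 100 × 0.59 = 59
Sum = 98.07
98.07 ≥ 83 → Outstanding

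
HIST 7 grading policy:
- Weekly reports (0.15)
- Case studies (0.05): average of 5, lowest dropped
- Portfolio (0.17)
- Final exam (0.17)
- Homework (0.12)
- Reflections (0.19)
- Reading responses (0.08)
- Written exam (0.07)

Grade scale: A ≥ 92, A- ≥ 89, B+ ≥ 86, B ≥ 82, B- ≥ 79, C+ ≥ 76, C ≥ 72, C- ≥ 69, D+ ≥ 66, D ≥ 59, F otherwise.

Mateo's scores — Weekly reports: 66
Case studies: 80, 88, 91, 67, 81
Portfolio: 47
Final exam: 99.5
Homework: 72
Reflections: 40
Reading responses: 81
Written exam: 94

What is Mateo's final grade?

D+

Case studies: drop 67 → average of remaining 4 = 340/4 = 85
Weighted total:
  Weekly reports 66 × 0.15 = 9.9
  Case studies 85 × 0.05 = 4.25
  Portfolio 47 × 0.17 = 7.99
  Final exam 99.5 × 0.17 = 16.915
  Homework 72 × 0.12 = 8.64
  Reflections 40 × 0.19 = 7.6
  Reading responses 81 × 0.08 = 6.48
  Written exam 94 × 0.07 = 6.58
Sum = 68.355
68.355 is ≥ 66 and < 69 → D+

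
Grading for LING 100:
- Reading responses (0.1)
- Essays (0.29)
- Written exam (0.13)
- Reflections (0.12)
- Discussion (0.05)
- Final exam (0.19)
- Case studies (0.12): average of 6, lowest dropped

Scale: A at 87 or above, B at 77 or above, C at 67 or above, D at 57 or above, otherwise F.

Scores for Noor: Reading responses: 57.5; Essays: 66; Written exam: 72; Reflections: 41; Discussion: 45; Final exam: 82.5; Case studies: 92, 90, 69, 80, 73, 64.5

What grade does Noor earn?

Case studies: drop 64.5 → average of remaining 5 = 404/5 = 80.8
Weighted total:
  Reading responses 57.5 × 0.1 = 5.75
  Essays 66 × 0.29 = 19.14
  Written exam 72 × 0.13 = 9.36
  Reflections 41 × 0.12 = 4.92
  Discussion 45 × 0.05 = 2.25
  Final exam 82.5 × 0.19 = 15.675
  Case studies 80.8 × 0.12 = 9.696
Sum = 66.791
66.791 is ≥ 57 and < 67 → D

D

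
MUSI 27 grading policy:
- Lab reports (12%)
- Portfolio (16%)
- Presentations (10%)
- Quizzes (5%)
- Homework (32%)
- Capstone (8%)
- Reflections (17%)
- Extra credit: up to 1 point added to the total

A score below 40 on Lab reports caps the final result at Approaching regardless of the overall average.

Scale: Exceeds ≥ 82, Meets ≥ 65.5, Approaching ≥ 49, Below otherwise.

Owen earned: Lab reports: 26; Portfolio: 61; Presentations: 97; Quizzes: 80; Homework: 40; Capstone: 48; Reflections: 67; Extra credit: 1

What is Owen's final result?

Lab reports score 26 < 40: minimum not met.
Weighted total:
  Lab reports 26 × 0.12 = 3.12
  Portfolio 61 × 0.16 = 9.76
  Presentations 97 × 0.1 = 9.7
  Quizzes 80 × 0.05 = 4
  Homework 40 × 0.32 = 12.8
  Capstone 48 × 0.08 = 3.84
  Reflections 67 × 0.17 = 11.39
Sum = 54.61
Extra credit: 54.61 + 1 = 55.61
55.61 would be Approaching; cap at Approaching applies → Approaching.

Approaching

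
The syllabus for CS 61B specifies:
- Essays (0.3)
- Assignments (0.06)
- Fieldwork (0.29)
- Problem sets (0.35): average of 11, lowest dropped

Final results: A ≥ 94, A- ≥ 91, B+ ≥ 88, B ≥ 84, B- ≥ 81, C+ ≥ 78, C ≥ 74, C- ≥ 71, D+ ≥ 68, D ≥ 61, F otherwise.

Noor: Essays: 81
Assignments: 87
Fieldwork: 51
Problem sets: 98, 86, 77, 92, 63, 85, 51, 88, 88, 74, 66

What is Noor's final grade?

Problem sets: drop 51 → average of remaining 10 = 817/10 = 81.7
Weighted total:
  Essays 81 × 0.3 = 24.3
  Assignments 87 × 0.06 = 5.22
  Fieldwork 51 × 0.29 = 14.79
  Problem sets 81.7 × 0.35 = 28.595
Sum = 72.905
72.905 is ≥ 71 and < 74 → C-

C-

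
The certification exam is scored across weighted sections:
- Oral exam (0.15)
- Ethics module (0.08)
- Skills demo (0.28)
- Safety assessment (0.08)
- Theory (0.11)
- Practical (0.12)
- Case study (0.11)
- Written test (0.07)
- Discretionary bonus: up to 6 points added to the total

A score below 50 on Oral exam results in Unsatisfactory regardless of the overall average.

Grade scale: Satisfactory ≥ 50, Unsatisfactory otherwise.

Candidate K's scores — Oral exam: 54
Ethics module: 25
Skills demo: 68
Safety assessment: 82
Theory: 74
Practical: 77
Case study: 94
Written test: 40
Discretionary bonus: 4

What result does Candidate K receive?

Oral exam score 54 ≥ 50: minimum met.
Weighted total:
  Oral exam 54 × 0.15 = 8.1
  Ethics module 25 × 0.08 = 2
  Skills demo 68 × 0.28 = 19.04
  Safety assessment 82 × 0.08 = 6.56
  Theory 74 × 0.11 = 8.14
  Practical 77 × 0.12 = 9.24
  Case study 94 × 0.11 = 10.34
  Written test 40 × 0.07 = 2.8
Sum = 66.22
Discretionary bonus: 66.22 + 4 = 70.22
70.22 ≥ 50 → Satisfactory

Satisfactory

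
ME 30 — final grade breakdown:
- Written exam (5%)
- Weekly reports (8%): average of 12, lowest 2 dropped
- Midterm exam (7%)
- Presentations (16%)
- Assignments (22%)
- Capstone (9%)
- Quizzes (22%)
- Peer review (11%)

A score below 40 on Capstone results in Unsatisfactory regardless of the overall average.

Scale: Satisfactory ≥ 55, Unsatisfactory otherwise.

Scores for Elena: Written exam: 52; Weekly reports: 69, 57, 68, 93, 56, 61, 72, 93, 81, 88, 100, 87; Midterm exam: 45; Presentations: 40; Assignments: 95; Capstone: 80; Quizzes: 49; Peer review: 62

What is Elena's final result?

Weekly reports: drop 56, 57 → average of remaining 10 = 812/10 = 81.2
Capstone score 80 ≥ 40: minimum met.
Weighted total:
  Written exam 52 × 0.05 = 2.6
  Weekly reports 81.2 × 0.08 = 6.496
  Midterm exam 45 × 0.07 = 3.15
  Presentations 40 × 0.16 = 6.4
  Assignments 95 × 0.22 = 20.9
  Capstone 80 × 0.09 = 7.2
  Quizzes 49 × 0.22 = 10.78
  Peer review 62 × 0.11 = 6.82
Sum = 64.346
64.346 ≥ 55 → Satisfactory

Satisfactory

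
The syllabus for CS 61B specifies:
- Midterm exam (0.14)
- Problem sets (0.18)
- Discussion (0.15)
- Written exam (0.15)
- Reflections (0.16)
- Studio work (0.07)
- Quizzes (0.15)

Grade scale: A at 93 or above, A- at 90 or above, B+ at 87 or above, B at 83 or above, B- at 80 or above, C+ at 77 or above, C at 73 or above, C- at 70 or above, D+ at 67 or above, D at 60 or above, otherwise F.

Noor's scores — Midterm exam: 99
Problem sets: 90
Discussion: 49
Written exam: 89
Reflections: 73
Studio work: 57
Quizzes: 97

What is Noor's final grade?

Weighted total:
  Midterm exam 99 × 0.14 = 13.86
  Problem sets 90 × 0.18 = 16.2
  Discussion 49 × 0.15 = 7.35
  Written exam 89 × 0.15 = 13.35
  Reflections 73 × 0.16 = 11.68
  Studio work 57 × 0.07 = 3.99
  Quizzes 97 × 0.15 = 14.55
Sum = 80.98
80.98 is ≥ 80 and < 83 → B-

B-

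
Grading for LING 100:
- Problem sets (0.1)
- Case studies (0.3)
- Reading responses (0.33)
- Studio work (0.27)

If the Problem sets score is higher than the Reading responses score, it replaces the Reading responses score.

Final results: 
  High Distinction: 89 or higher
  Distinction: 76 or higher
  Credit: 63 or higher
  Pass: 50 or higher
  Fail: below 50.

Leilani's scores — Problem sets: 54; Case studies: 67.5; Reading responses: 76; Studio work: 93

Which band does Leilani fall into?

Credit

Problem sets (54) ≤ Reading responses (76), so Reading responses stays at 76.
Weighted total:
  Problem sets 54 × 0.1 = 5.4
  Case studies 67.5 × 0.3 = 20.25
  Reading responses 76 × 0.33 = 25.08
  Studio work 93 × 0.27 = 25.11
Sum = 75.84
75.84 is ≥ 63 and < 76 → Credit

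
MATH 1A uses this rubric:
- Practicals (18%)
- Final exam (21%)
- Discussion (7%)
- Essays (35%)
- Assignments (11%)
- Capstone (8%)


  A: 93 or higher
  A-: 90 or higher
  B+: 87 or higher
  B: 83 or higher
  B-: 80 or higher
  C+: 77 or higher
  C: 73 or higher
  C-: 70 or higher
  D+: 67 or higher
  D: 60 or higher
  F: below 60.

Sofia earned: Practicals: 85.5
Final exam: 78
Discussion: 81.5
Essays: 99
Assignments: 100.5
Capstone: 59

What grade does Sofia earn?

B+

Weighted total:
  Practicals 85.5 × 0.18 = 15.39
  Final exam 78 × 0.21 = 16.38
  Discussion 81.5 × 0.07 = 5.705
  Essays 99 × 0.35 = 34.65
  Assignments 100.5 × 0.11 = 11.055
  Capstone 59 × 0.08 = 4.72
Sum = 87.9
87.9 is ≥ 87 and < 90 → B+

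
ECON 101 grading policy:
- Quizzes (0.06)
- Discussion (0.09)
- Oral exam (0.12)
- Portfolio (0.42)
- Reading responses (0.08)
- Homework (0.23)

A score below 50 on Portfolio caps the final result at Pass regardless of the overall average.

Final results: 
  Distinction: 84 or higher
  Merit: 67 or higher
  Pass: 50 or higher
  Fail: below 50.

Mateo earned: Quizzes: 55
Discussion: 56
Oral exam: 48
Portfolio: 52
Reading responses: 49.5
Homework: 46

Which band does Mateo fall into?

Portfolio score 52 ≥ 50: minimum met.
Weighted total:
  Quizzes 55 × 0.06 = 3.3
  Discussion 56 × 0.09 = 5.04
  Oral exam 48 × 0.12 = 5.76
  Portfolio 52 × 0.42 = 21.84
  Reading responses 49.5 × 0.08 = 3.96
  Homework 46 × 0.23 = 10.58
Sum = 50.48
50.48 is ≥ 50 and < 67 → Pass

Pass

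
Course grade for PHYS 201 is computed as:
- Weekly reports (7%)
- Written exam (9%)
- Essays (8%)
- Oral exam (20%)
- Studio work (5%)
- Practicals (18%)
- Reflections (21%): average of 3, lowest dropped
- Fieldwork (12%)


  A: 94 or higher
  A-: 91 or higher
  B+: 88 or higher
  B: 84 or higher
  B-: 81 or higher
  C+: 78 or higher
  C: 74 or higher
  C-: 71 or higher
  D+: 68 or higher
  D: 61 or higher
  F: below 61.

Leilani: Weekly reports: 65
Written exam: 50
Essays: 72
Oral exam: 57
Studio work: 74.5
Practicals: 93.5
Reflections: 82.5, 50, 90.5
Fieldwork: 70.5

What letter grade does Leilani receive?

C-

Reflections: drop 50 → average of remaining 2 = 173/2 = 86.5
Weighted total:
  Weekly reports 65 × 0.07 = 4.55
  Written exam 50 × 0.09 = 4.5
  Essays 72 × 0.08 = 5.76
  Oral exam 57 × 0.2 = 11.4
  Studio work 74.5 × 0.05 = 3.725
  Practicals 93.5 × 0.18 = 16.83
  Reflections 86.5 × 0.21 = 18.165
  Fieldwork 70.5 × 0.12 = 8.46
Sum = 73.39
73.39 is ≥ 71 and < 74 → C-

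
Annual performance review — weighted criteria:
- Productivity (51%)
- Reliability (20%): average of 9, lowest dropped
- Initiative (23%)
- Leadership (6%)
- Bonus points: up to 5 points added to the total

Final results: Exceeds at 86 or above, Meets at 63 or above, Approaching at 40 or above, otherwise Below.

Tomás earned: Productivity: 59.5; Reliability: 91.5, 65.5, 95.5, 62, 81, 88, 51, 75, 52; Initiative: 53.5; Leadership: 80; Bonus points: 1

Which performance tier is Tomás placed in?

Reliability: drop 51 → average of remaining 8 = 610.5/8 = 76.3125
Weighted total:
  Productivity 59.5 × 0.51 = 30.345
  Reliability 76.3125 × 0.2 = 15.2625
  Initiative 53.5 × 0.23 = 12.305
  Leadership 80 × 0.06 = 4.8
Sum = 62.7125
Bonus points: 62.7125 + 1 = 63.7125
63.7125 is ≥ 63 and < 86 → Meets

Meets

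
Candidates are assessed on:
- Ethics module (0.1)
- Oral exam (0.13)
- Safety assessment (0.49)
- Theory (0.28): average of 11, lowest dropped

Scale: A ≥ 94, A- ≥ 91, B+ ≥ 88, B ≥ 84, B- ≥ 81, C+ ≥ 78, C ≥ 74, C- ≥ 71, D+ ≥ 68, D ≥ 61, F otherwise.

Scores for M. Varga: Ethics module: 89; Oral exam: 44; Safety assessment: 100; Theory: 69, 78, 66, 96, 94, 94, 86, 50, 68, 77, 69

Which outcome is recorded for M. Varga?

B

Theory: drop 50 → average of remaining 10 = 797/10 = 79.7
Weighted total:
  Ethics module 89 × 0.1 = 8.9
  Oral exam 44 × 0.13 = 5.72
  Safety assessment 100 × 0.49 = 49
  Theory 79.7 × 0.28 = 22.316
Sum = 85.936
85.936 is ≥ 84 and < 88 → B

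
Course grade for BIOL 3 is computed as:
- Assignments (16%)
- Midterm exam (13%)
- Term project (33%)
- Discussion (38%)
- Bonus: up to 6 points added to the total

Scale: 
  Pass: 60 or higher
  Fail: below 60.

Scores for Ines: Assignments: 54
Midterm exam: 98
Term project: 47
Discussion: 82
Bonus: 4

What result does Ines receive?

Weighted total:
  Assignments 54 × 0.16 = 8.64
  Midterm exam 98 × 0.13 = 12.74
  Term project 47 × 0.33 = 15.51
  Discussion 82 × 0.38 = 31.16
Sum = 68.05
Bonus: 68.05 + 4 = 72.05
72.05 ≥ 60 → Pass

Pass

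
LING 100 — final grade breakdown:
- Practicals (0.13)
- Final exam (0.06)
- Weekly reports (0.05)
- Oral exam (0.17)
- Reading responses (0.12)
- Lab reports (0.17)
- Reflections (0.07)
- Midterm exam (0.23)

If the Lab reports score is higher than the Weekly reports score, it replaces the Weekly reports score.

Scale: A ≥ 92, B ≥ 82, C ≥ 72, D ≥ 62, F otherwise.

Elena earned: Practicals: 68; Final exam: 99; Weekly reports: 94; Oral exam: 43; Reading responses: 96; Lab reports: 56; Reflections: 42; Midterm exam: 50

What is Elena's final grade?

Lab reports (56) ≤ Weekly reports (94), so Weekly reports stays at 94.
Weighted total:
  Practicals 68 × 0.13 = 8.84
  Final exam 99 × 0.06 = 5.94
  Weekly reports 94 × 0.05 = 4.7
  Oral exam 43 × 0.17 = 7.31
  Reading responses 96 × 0.12 = 11.52
  Lab reports 56 × 0.17 = 9.52
  Reflections 42 × 0.07 = 2.94
  Midterm exam 50 × 0.23 = 11.5
Sum = 62.27
62.27 is ≥ 62 and < 72 → D

D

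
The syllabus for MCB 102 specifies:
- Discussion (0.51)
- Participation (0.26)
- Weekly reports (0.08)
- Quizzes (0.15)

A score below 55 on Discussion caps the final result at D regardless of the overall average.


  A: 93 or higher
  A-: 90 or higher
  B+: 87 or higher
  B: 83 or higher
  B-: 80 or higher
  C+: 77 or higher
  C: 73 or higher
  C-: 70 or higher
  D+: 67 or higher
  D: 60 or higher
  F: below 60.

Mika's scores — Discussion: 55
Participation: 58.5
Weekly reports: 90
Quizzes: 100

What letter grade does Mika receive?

D

Discussion score 55 ≥ 55: minimum met.
Weighted total:
  Discussion 55 × 0.51 = 28.05
  Participation 58.5 × 0.26 = 15.21
  Weekly reports 90 × 0.08 = 7.2
  Quizzes 100 × 0.15 = 15
Sum = 65.46
65.46 is ≥ 60 and < 67 → D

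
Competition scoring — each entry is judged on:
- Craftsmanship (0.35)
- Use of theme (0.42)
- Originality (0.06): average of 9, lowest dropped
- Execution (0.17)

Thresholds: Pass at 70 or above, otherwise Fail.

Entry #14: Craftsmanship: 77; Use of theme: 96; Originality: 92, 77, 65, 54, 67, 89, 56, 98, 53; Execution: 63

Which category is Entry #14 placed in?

Originality: drop 53 → average of remaining 8 = 598/8 = 74.75
Weighted total:
  Craftsmanship 77 × 0.35 = 26.95
  Use of theme 96 × 0.42 = 40.32
  Originality 74.75 × 0.06 = 4.485
  Execution 63 × 0.17 = 10.71
Sum = 82.465
82.465 ≥ 70 → Pass

Pass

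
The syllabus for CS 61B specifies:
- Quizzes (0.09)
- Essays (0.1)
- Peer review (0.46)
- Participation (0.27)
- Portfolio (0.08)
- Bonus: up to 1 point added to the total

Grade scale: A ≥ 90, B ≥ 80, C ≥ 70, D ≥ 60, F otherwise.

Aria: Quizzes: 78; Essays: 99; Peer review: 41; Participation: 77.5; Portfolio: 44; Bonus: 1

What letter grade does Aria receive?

Weighted total:
  Quizzes 78 × 0.09 = 7.02
  Essays 99 × 0.1 = 9.9
  Peer review 41 × 0.46 = 18.86
  Participation 77.5 × 0.27 = 20.925
  Portfolio 44 × 0.08 = 3.52
Sum = 60.225
Bonus: 60.225 + 1 = 61.225
61.225 is ≥ 60 and < 70 → D

D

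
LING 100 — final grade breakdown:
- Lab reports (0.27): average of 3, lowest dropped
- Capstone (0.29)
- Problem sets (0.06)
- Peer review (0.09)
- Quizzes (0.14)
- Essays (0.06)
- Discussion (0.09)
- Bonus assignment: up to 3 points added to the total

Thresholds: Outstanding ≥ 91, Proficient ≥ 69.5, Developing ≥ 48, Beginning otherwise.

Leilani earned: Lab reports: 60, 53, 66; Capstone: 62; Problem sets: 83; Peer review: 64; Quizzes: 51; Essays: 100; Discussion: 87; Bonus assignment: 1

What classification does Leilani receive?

Developing

Lab reports: drop 53 → average of remaining 2 = 126/2 = 63
Weighted total:
  Lab reports 63 × 0.27 = 17.01
  Capstone 62 × 0.29 = 17.98
  Problem sets 83 × 0.06 = 4.98
  Peer review 64 × 0.09 = 5.76
  Quizzes 51 × 0.14 = 7.14
  Essays 100 × 0.06 = 6
  Discussion 87 × 0.09 = 7.83
Sum = 66.7
Bonus assignment: 66.7 + 1 = 67.7
67.7 is ≥ 48 and < 69.5 → Developing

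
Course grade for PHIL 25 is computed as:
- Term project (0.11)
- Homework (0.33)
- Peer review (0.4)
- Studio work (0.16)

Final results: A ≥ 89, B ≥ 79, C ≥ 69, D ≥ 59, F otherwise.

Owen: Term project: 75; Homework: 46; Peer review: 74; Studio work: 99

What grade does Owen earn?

D

Weighted total:
  Term project 75 × 0.11 = 8.25
  Homework 46 × 0.33 = 15.18
  Peer review 74 × 0.4 = 29.6
  Studio work 99 × 0.16 = 15.84
Sum = 68.87
68.87 is ≥ 59 and < 69 → D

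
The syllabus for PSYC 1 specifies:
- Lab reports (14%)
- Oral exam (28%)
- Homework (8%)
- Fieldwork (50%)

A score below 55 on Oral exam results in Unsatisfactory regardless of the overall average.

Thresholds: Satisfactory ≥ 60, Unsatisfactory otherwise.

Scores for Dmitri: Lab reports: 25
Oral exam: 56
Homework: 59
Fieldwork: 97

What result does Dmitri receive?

Satisfactory

Oral exam score 56 ≥ 55: minimum met.
Weighted total:
  Lab reports 25 × 0.14 = 3.5
  Oral exam 56 × 0.28 = 15.68
  Homework 59 × 0.08 = 4.72
  Fieldwork 97 × 0.5 = 48.5
Sum = 72.4
72.4 ≥ 60 → Satisfactory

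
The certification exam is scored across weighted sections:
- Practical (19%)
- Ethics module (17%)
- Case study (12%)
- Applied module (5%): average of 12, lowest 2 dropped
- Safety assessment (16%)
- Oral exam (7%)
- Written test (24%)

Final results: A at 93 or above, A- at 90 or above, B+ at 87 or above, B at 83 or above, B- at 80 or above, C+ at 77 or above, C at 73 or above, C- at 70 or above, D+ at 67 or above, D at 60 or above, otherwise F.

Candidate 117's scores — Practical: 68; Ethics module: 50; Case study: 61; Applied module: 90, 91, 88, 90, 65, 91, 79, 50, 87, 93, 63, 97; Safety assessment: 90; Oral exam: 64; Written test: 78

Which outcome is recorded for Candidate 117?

C-

Applied module: drop 50, 63 → average of remaining 10 = 871/10 = 87.1
Weighted total:
  Practical 68 × 0.19 = 12.92
  Ethics module 50 × 0.17 = 8.5
  Case study 61 × 0.12 = 7.32
  Applied module 87.1 × 0.05 = 4.355
  Safety assessment 90 × 0.16 = 14.4
  Oral exam 64 × 0.07 = 4.48
  Written test 78 × 0.24 = 18.72
Sum = 70.695
70.695 is ≥ 70 and < 73 → C-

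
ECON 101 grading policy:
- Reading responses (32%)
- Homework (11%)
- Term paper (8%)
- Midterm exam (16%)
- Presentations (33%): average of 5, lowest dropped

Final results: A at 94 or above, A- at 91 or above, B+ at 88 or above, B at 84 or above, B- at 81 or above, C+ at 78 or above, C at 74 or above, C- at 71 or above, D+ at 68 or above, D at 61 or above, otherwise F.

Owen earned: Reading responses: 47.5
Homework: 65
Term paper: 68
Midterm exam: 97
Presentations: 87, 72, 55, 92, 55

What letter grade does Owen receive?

Presentations: drop 55 → average of remaining 4 = 306/4 = 76.5
Weighted total:
  Reading responses 47.5 × 0.32 = 15.2
  Homework 65 × 0.11 = 7.15
  Term paper 68 × 0.08 = 5.44
  Midterm exam 97 × 0.16 = 15.52
  Presentations 76.5 × 0.33 = 25.245
Sum = 68.555
68.555 is ≥ 68 and < 71 → D+

D+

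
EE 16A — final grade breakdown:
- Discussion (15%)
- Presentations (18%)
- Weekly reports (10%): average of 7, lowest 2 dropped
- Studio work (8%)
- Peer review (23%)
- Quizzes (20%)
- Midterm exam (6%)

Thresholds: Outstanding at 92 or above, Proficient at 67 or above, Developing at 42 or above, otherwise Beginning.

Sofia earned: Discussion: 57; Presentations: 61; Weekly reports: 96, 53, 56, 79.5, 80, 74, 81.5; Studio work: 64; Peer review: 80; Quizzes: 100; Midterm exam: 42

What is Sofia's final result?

Weekly reports: drop 53, 56 → average of remaining 5 = 411/5 = 82.2
Weighted total:
  Discussion 57 × 0.15 = 8.55
  Presentations 61 × 0.18 = 10.98
  Weekly reports 82.2 × 0.1 = 8.22
  Studio work 64 × 0.08 = 5.12
  Peer review 80 × 0.23 = 18.4
  Quizzes 100 × 0.2 = 20
  Midterm exam 42 × 0.06 = 2.52
Sum = 73.79
73.79 is ≥ 67 and < 92 → Proficient

Proficient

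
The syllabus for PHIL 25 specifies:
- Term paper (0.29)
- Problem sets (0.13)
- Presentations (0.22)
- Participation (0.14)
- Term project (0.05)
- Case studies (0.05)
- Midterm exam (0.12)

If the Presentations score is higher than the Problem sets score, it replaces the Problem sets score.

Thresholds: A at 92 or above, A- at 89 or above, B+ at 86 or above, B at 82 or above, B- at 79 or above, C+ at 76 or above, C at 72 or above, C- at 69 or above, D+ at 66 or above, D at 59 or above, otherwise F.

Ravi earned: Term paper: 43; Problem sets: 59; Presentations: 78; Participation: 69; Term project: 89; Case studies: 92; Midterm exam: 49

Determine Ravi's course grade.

Presentations (78) > Problem sets (59), so Problem sets counts as 78.
Weighted total:
  Term paper 43 × 0.29 = 12.47
  Problem sets 78 × 0.13 = 10.14
  Presentations 78 × 0.22 = 17.16
  Participation 69 × 0.14 = 9.66
  Term project 89 × 0.05 = 4.45
  Case studies 92 × 0.05 = 4.6
  Midterm exam 49 × 0.12 = 5.88
Sum = 64.36
64.36 is ≥ 59 and < 66 → D

D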